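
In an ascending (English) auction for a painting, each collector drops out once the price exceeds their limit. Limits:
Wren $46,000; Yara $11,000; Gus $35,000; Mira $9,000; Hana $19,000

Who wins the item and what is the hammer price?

Wren wins at $35,000

Sorting limits: 46,000 (Wren) > 35,000 (Gus) > 19,000 (Hana) > 11,000 (Yara) > 9,000 (Mira)
Bidding ends when Gus exits at $35,000; Wren takes it.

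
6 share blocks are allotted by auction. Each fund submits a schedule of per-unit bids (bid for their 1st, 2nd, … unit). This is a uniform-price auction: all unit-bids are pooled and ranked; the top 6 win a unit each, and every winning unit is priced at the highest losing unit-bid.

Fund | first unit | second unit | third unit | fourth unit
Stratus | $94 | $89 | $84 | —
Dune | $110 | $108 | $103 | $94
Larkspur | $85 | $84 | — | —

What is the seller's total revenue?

Total revenue: $510

Merging the schedules and taking the best 6: 110 (Dune-1), 108 (Dune-2), 103 (Dune-3), 94 (Stratus-1), 94 (Dune-4), 89 (Stratus-2)
Highest rejected unit-bid = $85.
Allocation: Dune 4, Stratus 2. Every unit priced at $85.
Revenue = 6 × 85 = $510.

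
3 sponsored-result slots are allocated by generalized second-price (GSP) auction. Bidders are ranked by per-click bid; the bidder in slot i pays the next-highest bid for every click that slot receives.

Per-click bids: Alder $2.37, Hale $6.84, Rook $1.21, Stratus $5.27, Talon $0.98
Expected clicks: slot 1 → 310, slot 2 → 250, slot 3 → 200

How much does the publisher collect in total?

Ranked by bid: $6.84 (Hale) > $5.27 (Stratus) > $2.37 (Alder) > $1.21 (Rook) > …
Slot 1: Hale pays $5.27 × 310 = $1633.70
Slot 2: Stratus pays $2.37 × 250 = $592.50
Slot 3: Alder pays $1.21 × 200 = $242.00
Total = $2468.20

Total revenue: $2468.20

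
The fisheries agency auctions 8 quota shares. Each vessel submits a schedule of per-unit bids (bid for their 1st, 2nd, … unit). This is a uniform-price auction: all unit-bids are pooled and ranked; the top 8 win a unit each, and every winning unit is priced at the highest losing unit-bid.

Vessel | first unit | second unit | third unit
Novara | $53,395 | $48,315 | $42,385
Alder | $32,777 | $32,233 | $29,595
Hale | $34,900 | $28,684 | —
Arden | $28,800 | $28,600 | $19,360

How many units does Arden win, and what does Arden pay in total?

All unit-bids, highest first — top 8: 53,395 (Novara-1), 48,315 (Novara-2), 42,385 (Novara-3), 34,900 (Hale-1), 32,777 (Alder-1), 32,233 (Alder-2), 29,595 (Alder-3), 28,800 (Arden-1)
The (k+1)-th unit-bid is $28,684.
Arden wins 1 unit(s) at $28,684 each.

Arden: 1 unit, pays $28,684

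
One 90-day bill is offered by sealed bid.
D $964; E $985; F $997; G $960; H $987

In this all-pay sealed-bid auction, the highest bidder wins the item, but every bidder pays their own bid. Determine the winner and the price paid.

F pays $997

Bids ranked: 997 (F) > 987 (H) > 985 (E) > 964 (D) > 960 (G)
F is highest and takes the item; every bidder forfeits their bid.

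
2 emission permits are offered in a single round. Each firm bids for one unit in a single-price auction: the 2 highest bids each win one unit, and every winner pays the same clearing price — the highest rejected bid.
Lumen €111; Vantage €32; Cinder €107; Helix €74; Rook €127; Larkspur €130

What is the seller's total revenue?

Sorting: 130 (Larkspur), 127 (Rook), 111 (Lumen), 107 (Cinder), …
The 2 highest are Larkspur, Rook.
Clearing price = highest rejected bid = €111.
Total revenue = 2 × €111 = €222.

Total revenue: €222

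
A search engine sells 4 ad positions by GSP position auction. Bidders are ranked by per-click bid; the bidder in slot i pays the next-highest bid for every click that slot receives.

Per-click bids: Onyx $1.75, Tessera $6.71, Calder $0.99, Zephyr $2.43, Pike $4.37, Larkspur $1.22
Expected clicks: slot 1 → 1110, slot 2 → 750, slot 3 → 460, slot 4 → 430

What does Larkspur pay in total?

Per-click bids in order: $6.71 (Tessera) > $4.37 (Pike) > $2.43 (Zephyr) > $1.75 (Onyx) > $1.22 (Larkspur) > …
Larkspur ranks below slot 4 → no slot, pays nothing.

Larkspur pays $0.00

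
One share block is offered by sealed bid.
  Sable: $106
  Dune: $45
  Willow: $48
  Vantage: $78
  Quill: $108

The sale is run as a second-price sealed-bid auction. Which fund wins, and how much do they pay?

Sorting bids: 108 (Quill) > 106 (Sable) > 78 (Vantage) > 48 (Willow) > 45 (Dune)
Quill is highest; pays the second-highest bid, $106.

Quill pays $106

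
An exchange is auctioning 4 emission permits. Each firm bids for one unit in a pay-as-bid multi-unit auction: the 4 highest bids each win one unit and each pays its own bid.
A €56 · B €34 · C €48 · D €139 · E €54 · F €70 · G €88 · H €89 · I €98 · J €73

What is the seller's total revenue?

Bids ranked high→low: 139 (D), 98 (I), 89 (H), 88 (G), 73 (J), 70 (F), …
Winners (4 units): D, I, H, G.
Total revenue = 139 + 98 + 89 + 88 = €414.

Total revenue: €414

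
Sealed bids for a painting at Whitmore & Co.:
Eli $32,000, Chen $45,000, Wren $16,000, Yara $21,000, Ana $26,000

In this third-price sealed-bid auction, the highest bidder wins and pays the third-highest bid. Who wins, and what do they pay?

Third-price sealed-bid auction: the highest bidder wins and pays the third-highest bid.
Sorting bids: 45,000 (Chen) > 32,000 (Eli) > 26,000 (Ana) > 21,000 (Yara) > 16,000 (Wren)
Chen wins; payment is bid #3 in the ranking = $26,000.

Chen pays $26,000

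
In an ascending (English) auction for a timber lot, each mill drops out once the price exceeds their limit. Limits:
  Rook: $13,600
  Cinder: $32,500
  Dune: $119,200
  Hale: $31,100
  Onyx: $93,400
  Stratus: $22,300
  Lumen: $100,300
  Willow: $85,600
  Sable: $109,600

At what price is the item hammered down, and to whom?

Rule: the price rises until one bidder remains; the winner pays the price at which the last rival dropped out.
Sorting limits: 119,200 (Dune) > 109,600 (Sable) > 100,300 (Lumen) > 93,400 (Onyx) > 85,600 (Willow) > 32,500 (Cinder) > …
Sable is the last rival to drop out, at $109,600; Dune remains and wins at that price.

Dune wins at $109,600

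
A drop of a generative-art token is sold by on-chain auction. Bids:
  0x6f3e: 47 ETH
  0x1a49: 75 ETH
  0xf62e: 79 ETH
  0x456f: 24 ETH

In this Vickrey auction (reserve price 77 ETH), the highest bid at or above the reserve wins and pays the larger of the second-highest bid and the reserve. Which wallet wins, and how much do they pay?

Rule: the highest bid at or above the reserve wins and pays the larger of the second-highest bid and the reserve.
Bids in order: 79 (0xf62e) > 75 (0x1a49) > 47 (0x6f3e) > 24 (0x456f)
Highest eligible bid: 0xf62e at 79 ETH.
max(second-highest 75 ETH, reserve 77 ETH) = 77 ETH.

0xf62e pays 77 ETH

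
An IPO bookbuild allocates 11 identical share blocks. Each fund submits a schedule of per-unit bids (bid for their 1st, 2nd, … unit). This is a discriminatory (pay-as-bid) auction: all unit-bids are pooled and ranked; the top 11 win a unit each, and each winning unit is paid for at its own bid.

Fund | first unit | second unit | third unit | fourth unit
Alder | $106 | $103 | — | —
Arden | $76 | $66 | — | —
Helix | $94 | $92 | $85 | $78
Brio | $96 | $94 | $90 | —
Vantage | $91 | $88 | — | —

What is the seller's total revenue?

Total revenue: $1,017

All unit-bids, highest first — top 11: 106 (Alder-1), 103 (Alder-2), 96 (Brio-1), 94 (Helix-1), 94 (Brio-2), 92 (Helix-2), 91 (Vantage-1), 90 (Brio-3), 88 (Vantage-2), 85 (Helix-3), 78 (Helix-4)
Next rejected bid: $76 (not a price — pay-as-bid).
Each winning unit pays its own bid.
Revenue = 106 + 103 + 96 + 94 + 94 + 92 + 91 + 90 + 88 + 85 + 78 = $1,017.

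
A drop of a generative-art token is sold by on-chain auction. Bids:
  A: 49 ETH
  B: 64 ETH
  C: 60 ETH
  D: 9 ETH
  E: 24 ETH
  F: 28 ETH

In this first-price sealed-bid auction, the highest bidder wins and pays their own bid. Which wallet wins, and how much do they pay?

Bids ranked: 64 (B) > 60 (C) > 49 (A) > 28 (F) > 24 (E) > 9 (D)
B is highest → pays own bid, 64 ETH.

B pays 64 ETH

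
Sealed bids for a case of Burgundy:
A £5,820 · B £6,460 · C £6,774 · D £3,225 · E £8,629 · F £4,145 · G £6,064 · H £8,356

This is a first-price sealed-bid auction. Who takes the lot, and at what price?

E pays £8,629

Bids ranked: 8,629 (E) > 8,356 (H) > 6,774 (C) > 6,460 (B) > 6,064 (G) > 5,820 (A) > …
E is highest → pays own bid, £8,629.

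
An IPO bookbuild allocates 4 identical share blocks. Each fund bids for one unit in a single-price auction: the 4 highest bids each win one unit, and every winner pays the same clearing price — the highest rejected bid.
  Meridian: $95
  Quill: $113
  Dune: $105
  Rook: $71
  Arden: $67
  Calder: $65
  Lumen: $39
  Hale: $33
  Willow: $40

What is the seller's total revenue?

Total revenue: $268

Bids ranked high→low: 113 (Quill), 105 (Dune), 95 (Meridian), 71 (Rook), 67 (Arden), 65 (Calder), …
The 4 highest are Quill, Dune, Meridian, Rook.
First losing bid is Arden's $67, which sets the uniform price.
Total revenue = 4 × $67 = $268.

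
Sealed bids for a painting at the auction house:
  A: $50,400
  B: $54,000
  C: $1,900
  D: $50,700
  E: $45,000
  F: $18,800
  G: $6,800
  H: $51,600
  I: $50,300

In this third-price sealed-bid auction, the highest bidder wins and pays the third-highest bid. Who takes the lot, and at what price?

Third-price sealed-bid auction: the highest bidder wins and pays the third-highest bid.
Bids ranked: 54,000 (B) > 51,600 (H) > 50,700 (D) > 50,400 (A) > 50,300 (I) > 45,000 (E) > …
B is highest; pays the third-highest bid, $50,700.

B pays $50,700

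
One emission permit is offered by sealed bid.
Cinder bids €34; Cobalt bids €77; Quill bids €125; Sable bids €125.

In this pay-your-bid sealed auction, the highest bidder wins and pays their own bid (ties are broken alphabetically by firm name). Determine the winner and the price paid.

Sorting bids: 125 (Quill) > 125 (Sable) > 77 (Cobalt) > 34 (Cinder)
Tie at €125 → Quill wins by tie-break.
Quill is highest → pays own bid, €125.

Quill pays €125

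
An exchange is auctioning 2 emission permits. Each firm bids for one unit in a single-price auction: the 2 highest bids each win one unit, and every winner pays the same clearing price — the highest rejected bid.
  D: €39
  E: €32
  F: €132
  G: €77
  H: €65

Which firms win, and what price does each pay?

Ordering the bids: 132 (F), 77 (G), 65 (H), 39 (D), …
The 2 highest are F, G.
First losing bid is H's €65, which sets the uniform price.

F, G; each pays €65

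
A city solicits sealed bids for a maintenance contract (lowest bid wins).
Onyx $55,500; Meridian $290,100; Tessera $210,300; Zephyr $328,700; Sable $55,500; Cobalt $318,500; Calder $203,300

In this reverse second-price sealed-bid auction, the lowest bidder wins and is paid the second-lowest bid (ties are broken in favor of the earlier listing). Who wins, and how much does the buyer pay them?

Reverse second-price sealed-bid auction: the lowest bidder wins and is paid the second-lowest bid.
Sorting bids: 55,500 (Onyx) < 55,500 (Sable) < 203,300 (Calder) < 210,300 (Tessera) < 290,100 (Meridian) < 318,500 (Cobalt) < …
Tie at $55,500 → Onyx wins by tie-break.
Onyx wins with the lowest bid; price is set by the runner-up at $55,500.

Onyx is paid $55,500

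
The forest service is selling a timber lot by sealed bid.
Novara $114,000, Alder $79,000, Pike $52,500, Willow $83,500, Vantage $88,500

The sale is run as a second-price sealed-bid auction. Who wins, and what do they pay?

Second-price sealed-bid auction: the highest bidder wins and pays the second-highest bid.
Bids ranked: 114,000 (Novara) > 88,500 (Vantage) > 83,500 (Willow) > 79,000 (Alder) > 52,500 (Pike)
Novara wins with the highest bid; price is set by the runner-up at $88,500.

Novara pays $88,500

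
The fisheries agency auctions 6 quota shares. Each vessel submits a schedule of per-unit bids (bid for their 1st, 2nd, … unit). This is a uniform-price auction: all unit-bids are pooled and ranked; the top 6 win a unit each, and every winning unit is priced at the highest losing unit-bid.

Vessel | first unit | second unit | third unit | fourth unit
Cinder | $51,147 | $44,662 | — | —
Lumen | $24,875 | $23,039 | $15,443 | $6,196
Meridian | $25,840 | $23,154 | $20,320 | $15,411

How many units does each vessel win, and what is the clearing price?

Cinder 2, Lumen 2, Meridian 2; clearing price $20,320

Merging the schedules and taking the best 6: 51,147 (Cinder-1), 44,662 (Cinder-2), 25,840 (Meridian-1), 24,875 (Lumen-1), 23,154 (Meridian-2), 23,039 (Lumen-2)
First bid not allocated: $20,320.
Allocation: Cinder 2, Lumen 2, Meridian 2.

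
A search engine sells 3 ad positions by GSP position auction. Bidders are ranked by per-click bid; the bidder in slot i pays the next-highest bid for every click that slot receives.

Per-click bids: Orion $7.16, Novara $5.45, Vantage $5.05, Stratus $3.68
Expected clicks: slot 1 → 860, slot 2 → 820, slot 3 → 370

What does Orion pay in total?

Orion pays $4687.00

Per-click bids in order: $7.16 (Orion) > $5.45 (Novara) > $5.05 (Vantage) > $3.68 (Stratus)
Orion holds slot 1 → pays next bid $5.45 × 860 clicks = $4687.00.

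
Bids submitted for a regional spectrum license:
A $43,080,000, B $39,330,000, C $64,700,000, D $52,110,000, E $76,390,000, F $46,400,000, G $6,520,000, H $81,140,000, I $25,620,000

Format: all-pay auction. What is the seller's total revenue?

Total revenue: $435,290,000

Rule: the highest bidder wins the item, but every bidder pays their own bid.
Bids ranked: 81,140,000 (H) > 76,390,000 (E) > 64,700,000 (C) > 52,110,000 (D) > 46,400,000 (F) > 43,080,000 (A) > …
Every bidder forfeits their bid regardless of winning.
Revenue = 43,080,000 + 39,330,000 + 64,700,000 + 52,110,000 + 76,390,000 + 46,400,000 + 6,520,000 + 81,140,000 + 25,620,000 = $435,290,000.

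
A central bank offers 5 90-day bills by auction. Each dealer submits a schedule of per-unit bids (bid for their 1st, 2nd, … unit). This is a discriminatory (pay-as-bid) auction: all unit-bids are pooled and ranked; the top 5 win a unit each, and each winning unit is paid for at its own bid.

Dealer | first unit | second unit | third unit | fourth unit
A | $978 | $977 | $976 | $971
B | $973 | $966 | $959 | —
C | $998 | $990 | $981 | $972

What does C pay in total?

Pooled unit-bids ranked (top 5): 998 (C-1), 990 (C-2), 981 (C-3), 978 (A-1), 977 (A-2)
Next rejected bid: $976 (not a price — pay-as-bid).
C's winning unit-bids: 998 + 990 + 981 = $2,969.

C pays $2,969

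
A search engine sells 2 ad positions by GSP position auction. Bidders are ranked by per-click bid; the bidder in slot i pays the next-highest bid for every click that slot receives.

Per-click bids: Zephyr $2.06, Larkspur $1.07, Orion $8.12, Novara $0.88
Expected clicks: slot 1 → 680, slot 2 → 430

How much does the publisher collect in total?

Total revenue: $1860.90

Per-click bids in order: $8.12 (Orion) > $2.06 (Zephyr) > $1.07 (Larkspur) > …
Slot 1: Orion pays $2.06 × 680 = $1400.80
Slot 2: Zephyr pays $1.07 × 430 = $460.10
Total = $1860.90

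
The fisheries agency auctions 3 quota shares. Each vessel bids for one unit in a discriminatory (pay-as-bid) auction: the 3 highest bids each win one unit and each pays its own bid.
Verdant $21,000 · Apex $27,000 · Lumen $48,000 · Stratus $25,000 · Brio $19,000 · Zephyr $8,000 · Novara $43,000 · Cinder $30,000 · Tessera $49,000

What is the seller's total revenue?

Sorting: 49,000 (Tessera), 48,000 (Lumen), 43,000 (Novara), 30,000 (Cinder), 27,000 (Apex), …
Top 3: Tessera, Lumen, Novara.
Total revenue = 49,000 + 48,000 + 43,000 = $140,000.

Total revenue: $140,000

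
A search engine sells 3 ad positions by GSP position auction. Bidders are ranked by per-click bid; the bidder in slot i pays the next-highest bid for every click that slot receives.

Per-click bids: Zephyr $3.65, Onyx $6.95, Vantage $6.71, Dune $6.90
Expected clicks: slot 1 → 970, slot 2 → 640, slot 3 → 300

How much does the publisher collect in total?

Total revenue: $12082.40

Per-click bids in order: $6.95 (Onyx) > $6.90 (Dune) > $6.71 (Vantage) > $3.65 (Zephyr)
Slot 1: Onyx pays $6.90 × 970 = $6693.00
Slot 2: Dune pays $6.71 × 640 = $4294.40
Slot 3: Vantage pays $3.65 × 300 = $1095.00
Total = $12082.40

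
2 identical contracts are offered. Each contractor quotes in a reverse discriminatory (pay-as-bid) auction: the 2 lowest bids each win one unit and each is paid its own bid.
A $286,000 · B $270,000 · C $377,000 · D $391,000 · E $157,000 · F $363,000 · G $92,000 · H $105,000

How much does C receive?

C is paid $0

Sorting: 92,000 (G), 105,000 (H), 157,000 (E), 270,000 (B), …
Winners (2 units): G, H.
C does not win → $0.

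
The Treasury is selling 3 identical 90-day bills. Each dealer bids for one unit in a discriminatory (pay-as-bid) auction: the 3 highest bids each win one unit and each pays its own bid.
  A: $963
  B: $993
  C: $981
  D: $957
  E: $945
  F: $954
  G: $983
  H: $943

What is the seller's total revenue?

Total revenue: $2,957

Bids ranked high→low: 993 (B), 983 (G), 981 (C), 963 (A), 957 (D), …
Top 3: B, G, C.
Total revenue = 993 + 983 + 981 = $2,957.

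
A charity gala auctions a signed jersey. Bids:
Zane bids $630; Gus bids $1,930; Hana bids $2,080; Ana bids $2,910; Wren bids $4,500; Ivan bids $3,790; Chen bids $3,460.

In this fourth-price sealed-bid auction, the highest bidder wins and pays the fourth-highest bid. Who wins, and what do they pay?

Bids ranked: 4,500 (Wren) > 3,790 (Ivan) > 3,460 (Chen) > 2,910 (Ana) > 2,080 (Hana) > 1,930 (Gus) > …
Wren is highest; pays the fourth-highest bid, $2,910.

Wren pays $2,910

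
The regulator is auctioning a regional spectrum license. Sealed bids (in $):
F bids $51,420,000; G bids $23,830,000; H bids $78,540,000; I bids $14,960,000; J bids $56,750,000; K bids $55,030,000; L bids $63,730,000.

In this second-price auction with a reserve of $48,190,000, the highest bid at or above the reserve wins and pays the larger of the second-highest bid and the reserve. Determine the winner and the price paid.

H pays $63,730,000

Bids in order: 78,540,000 (H) > 63,730,000 (L) > 56,750,000 (J) > 55,030,000 (K) > 51,420,000 (F) > 23,830,000 (G) > …
Highest eligible bid: H at $78,540,000.
Second-highest bid $63,730,000 exceeds the reserve $48,190,000 → payment $63,730,000.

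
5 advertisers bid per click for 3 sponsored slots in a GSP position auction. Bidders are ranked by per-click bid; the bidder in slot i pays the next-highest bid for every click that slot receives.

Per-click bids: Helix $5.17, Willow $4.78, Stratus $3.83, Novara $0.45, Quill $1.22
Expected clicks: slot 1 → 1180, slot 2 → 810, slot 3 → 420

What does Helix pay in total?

Ranked by bid: $5.17 (Helix) > $4.78 (Willow) > $3.83 (Stratus) > $1.22 (Quill) > …
Helix holds slot 1 → pays next bid $4.78 × 1180 clicks = $5640.40.

Helix pays $5640.40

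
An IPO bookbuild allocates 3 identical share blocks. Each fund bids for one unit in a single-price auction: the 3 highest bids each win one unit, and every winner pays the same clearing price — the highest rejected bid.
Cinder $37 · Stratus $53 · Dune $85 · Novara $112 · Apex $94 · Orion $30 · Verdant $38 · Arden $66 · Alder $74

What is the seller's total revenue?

Bids ranked high→low: 112 (Novara), 94 (Apex), 85 (Dune), 74 (Alder), 66 (Arden), …
Top 3: Novara, Apex, Dune.
First losing bid is Alder's $74, which sets the uniform price.
Total revenue = 3 × $74 = $222.

Total revenue: $222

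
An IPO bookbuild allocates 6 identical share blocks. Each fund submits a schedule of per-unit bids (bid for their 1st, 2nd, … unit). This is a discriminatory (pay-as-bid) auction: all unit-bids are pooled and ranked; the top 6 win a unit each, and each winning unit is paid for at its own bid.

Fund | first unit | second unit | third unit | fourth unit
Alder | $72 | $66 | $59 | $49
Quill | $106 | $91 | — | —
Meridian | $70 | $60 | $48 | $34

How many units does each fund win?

Merging the schedules and taking the best 6: 106 (Quill-1), 91 (Quill-2), 72 (Alder-1), 70 (Meridian-1), 66 (Alder-2), 60 (Meridian-2)
Next rejected bid: $59 (not a price — pay-as-bid).
Allocation: Alder 2, Meridian 2, Quill 2.

Alder 2, Meridian 2, Quill 2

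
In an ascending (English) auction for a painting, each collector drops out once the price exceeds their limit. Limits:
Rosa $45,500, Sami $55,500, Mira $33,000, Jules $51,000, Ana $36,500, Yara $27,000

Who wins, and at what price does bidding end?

Limits in order: 55,500 (Sami) > 51,000 (Jules) > 45,500 (Rosa) > 36,500 (Ana) > 33,000 (Mira) > 27,000 (Yara)
Bidding ends when Jules exits at $51,000; Sami takes it.

Sami wins at $51,000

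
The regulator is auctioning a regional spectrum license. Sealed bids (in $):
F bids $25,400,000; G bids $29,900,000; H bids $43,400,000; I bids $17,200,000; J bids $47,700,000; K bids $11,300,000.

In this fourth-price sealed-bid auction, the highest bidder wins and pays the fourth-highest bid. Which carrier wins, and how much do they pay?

J pays $25,400,000

Sorting bids: 47,700,000 (J) > 43,400,000 (H) > 29,900,000 (G) > 25,400,000 (F) > 17,200,000 (I) > 11,300,000 (K)
J wins; payment is bid #4 in the ranking = $25,400,000.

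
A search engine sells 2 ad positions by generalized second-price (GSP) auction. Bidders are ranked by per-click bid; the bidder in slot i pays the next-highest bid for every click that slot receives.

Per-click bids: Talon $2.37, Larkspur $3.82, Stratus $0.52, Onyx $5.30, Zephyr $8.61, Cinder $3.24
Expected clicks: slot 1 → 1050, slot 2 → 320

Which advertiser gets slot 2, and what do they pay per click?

Per-click bids in order: $8.61 (Zephyr) > $5.30 (Onyx) > $3.82 (Larkspur) > …
Slot 2 goes to the second-ranked bidder, Onyx, who pays the next bid down: $3.82/click.

Onyx; $3.82 per click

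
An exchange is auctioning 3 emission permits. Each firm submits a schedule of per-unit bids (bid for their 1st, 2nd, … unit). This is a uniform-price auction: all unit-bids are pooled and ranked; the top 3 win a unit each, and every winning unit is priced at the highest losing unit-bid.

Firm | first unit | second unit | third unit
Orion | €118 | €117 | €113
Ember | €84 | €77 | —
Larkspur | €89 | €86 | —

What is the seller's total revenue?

Pooled unit-bids ranked (top 3): 118 (Orion-1), 117 (Orion-2), 113 (Orion-3)
Highest rejected unit-bid = €89.
Allocation: Orion 3. Every unit priced at €89.
Revenue = 3 × 89 = €267.

Total revenue: €267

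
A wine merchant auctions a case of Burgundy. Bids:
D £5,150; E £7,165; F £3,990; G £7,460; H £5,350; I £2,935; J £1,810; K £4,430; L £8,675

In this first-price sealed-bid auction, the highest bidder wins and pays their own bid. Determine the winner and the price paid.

Rule: the highest bidder wins and pays their own bid.
Sorting bids: 8,675 (L) > 7,460 (G) > 7,165 (E) > 5,350 (H) > 5,150 (D) > 4,430 (K) > …
L is highest → pays own bid, £8,675.

L pays £8,675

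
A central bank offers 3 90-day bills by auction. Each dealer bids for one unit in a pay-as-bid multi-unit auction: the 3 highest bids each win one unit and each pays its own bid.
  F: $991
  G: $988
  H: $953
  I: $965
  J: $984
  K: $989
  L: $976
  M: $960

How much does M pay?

Sorting: 991 (F), 989 (K), 988 (G), 984 (J), 976 (L), …
Winners (3 units): F, K, G.
M does not win → $0.

M pays $0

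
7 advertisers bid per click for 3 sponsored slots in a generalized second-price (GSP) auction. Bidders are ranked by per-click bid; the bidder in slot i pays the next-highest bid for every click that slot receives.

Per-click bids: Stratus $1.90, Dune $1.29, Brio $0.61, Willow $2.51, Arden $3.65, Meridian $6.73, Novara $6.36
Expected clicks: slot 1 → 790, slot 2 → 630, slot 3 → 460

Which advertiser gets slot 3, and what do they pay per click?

Ranked by bid: $6.73 (Meridian) > $6.36 (Novara) > $3.65 (Arden) > $2.51 (Willow) > …
Slot 3 goes to the third-ranked bidder, Arden, who pays the next bid down: $2.51/click.

Arden; $2.51 per click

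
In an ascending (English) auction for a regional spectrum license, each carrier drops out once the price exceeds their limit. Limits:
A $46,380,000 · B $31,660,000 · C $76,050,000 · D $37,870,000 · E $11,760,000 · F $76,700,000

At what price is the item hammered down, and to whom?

Ascending (English) auction: the price rises until one bidder remains; the winner pays the price at which the last rival dropped out.
Limits in order: 76,700,000 (F) > 76,050,000 (C) > 46,380,000 (A) > 37,870,000 (D) > 31,660,000 (B) > 11,760,000 (E)
Once the price passes $76,050,000, only F is left; the hammer falls at C's limit of $76,050,000.

F wins at $76,050,000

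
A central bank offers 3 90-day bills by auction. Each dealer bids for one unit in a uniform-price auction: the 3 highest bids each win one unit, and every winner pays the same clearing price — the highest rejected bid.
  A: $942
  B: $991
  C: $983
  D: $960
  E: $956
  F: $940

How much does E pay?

E pays $0

Sorting: 991 (B), 983 (C), 960 (D), 956 (E), 942 (A), …
Winners (3 units): B, C, D.
Highest unsuccessful bid: $956 → clearing price.
E does not win → pays $0.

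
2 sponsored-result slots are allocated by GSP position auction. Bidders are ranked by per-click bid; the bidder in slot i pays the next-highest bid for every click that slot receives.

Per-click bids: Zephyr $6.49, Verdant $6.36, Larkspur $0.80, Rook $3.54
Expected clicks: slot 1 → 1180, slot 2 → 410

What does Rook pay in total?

Ranked by bid: $6.49 (Zephyr) > $6.36 (Verdant) > $3.54 (Rook) > …
Rook ranks below slot 2 → no slot, pays nothing.

Rook pays $0.00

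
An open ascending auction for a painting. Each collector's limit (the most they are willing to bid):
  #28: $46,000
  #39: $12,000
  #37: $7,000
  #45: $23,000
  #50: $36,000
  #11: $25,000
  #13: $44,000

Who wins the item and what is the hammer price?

Open ascending-bid auction: the price rises until one bidder remains; the winner pays the price at which the last rival dropped out.
Limits ranked: 46,000 (#28) > 44,000 (#13) > 36,000 (#50) > 25,000 (#11) > 23,000 (#45) > 12,000 (#39) > …
#13 is the last rival to drop out, at $44,000; #28 remains and wins at that price.

#28 wins at $44,000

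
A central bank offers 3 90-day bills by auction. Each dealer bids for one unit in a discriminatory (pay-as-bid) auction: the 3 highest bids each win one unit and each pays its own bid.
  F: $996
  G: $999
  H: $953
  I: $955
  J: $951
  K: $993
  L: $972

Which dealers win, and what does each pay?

G $999, F $996, K $993

Sorting: 999 (G), 996 (F), 993 (K), 972 (L), 955 (I), …
Winners (3 units): G, F, K.
Each winner pays its own bid: G $999, F $996, K $993.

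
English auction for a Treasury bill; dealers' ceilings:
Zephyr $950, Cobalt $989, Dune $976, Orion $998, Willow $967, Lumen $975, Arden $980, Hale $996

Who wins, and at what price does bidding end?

Ascending (English) auction: the price rises until one bidder remains; the winner pays the price at which the last rival dropped out.
Limits ranked: 998 (Orion) > 996 (Hale) > 989 (Cobalt) > 980 (Arden) > 976 (Dune) > 975 (Lumen) > …
Once the price passes $996, only Orion is left; the hammer falls at Hale's limit of $996.

Orion wins at $996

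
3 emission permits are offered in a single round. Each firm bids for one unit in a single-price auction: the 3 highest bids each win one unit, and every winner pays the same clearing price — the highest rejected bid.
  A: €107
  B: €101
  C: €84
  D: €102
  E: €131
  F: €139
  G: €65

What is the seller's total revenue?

Bids ranked high→low: 139 (F), 131 (E), 107 (A), 102 (D), 101 (B), …
Winners (3 units): F, E, A.
Highest unsuccessful bid: €102 → clearing price.
Total revenue = 3 × €102 = €306.

Total revenue: €306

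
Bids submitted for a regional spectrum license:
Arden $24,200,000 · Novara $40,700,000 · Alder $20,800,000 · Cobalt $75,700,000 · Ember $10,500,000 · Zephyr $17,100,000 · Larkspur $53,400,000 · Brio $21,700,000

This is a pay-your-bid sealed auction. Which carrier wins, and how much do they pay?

Pay-your-bid sealed auction: the highest bidder wins and pays their own bid.
Sorting bids: 75,700,000 (Cobalt) > 53,400,000 (Larkspur) > 40,700,000 (Novara) > 24,200,000 (Arden) > 21,700,000 (Brio) > 20,800,000 (Alder) > …
Cobalt is highest → pays own bid, $75,700,000.

Cobalt pays $75,700,000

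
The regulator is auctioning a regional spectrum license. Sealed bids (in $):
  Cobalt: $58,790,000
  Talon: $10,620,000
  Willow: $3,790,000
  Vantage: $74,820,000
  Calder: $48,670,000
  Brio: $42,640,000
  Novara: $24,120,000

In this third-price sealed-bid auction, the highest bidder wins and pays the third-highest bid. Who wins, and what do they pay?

Bids ranked: 74,820,000 (Vantage) > 58,790,000 (Cobalt) > 48,670,000 (Calder) > 42,640,000 (Brio) > 24,120,000 (Novara) > 10,620,000 (Talon) > …
Vantage is highest; pays the third-highest bid, $48,670,000.

Vantage pays $48,670,000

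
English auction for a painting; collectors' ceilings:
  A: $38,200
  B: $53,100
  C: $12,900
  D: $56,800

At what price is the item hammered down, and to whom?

D wins at $53,100

Sorting limits: 56,800 (D) > 53,100 (B) > 38,200 (A) > 12,900 (C)
Once the price passes $53,100, only D is left; the hammer falls at B's limit of $53,100.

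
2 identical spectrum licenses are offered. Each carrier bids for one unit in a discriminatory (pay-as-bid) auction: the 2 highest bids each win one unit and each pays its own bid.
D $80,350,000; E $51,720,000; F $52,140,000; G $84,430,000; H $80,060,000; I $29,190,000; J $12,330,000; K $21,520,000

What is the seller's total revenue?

Total revenue: $164,780,000

Sorting: 84,430,000 (G), 80,350,000 (D), 80,060,000 (H), 52,140,000 (F), …
Top 2: G, D.
Total revenue = 84,430,000 + 80,350,000 = $164,780,000.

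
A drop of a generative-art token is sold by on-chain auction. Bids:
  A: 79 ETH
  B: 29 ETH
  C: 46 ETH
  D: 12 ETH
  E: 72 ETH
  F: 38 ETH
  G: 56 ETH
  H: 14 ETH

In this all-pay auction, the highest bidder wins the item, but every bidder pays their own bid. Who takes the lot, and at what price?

A pays 79 ETH

Bids in order: 79 (A) > 72 (E) > 56 (G) > 46 (C) > 38 (F) > 29 (B) > …
A is highest and takes the item; every bidder forfeits their bid.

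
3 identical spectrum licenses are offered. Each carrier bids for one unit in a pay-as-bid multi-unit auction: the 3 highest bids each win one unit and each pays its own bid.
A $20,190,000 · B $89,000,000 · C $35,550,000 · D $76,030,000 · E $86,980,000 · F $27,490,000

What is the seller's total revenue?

Total revenue: $252,010,000

Bids ranked high→low: 89,000,000 (B), 86,980,000 (E), 76,030,000 (D), 35,550,000 (C), 27,490,000 (F), …
Top 3: B, E, D.
Total revenue = 89,000,000 + 86,980,000 + 76,030,000 = $252,010,000.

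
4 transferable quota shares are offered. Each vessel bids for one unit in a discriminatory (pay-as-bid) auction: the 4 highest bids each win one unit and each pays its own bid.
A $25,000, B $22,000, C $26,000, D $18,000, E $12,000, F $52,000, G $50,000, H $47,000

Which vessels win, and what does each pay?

Sorting: 52,000 (F), 50,000 (G), 47,000 (H), 26,000 (C), 25,000 (A), 22,000 (B), …
Top 4: F, G, H, C.
Each winner pays its own bid: F $52,000, G $50,000, H $47,000, C $26,000.

F $52,000, G $50,000, H $47,000, C $26,000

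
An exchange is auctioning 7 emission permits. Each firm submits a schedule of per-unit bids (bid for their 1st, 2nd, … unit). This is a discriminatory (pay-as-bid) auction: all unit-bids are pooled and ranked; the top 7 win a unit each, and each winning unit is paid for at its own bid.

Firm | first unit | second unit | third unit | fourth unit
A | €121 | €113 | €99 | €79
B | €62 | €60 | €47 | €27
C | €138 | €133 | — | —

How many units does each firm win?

A 4, B 1, C 2

Pooled unit-bids ranked (top 7): 138 (C-1), 133 (C-2), 121 (A-1), 113 (A-2), 99 (A-3), 79 (A-4), 62 (B-1)
Next rejected bid: €60 (not a price — pay-as-bid).
Allocation: A 4, B 1, C 2.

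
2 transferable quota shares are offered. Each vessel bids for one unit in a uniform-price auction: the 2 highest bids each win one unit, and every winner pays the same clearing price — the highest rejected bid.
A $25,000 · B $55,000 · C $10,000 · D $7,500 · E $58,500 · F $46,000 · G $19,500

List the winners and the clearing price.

E, B; each pays $46,000

Sorting: 58,500 (E), 55,000 (B), 46,000 (F), 25,000 (A), …
Winners (2 units): E, B.
Highest unsuccessful bid: $46,000 → clearing price.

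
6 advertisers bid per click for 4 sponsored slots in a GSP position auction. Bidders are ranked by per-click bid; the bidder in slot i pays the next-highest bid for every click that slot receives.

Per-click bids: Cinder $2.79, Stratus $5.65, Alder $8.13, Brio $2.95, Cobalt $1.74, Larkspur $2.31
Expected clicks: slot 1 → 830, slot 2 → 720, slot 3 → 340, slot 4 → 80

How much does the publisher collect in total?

Total revenue: $7946.90

Ranked by bid: $8.13 (Alder) > $5.65 (Stratus) > $2.95 (Brio) > $2.79 (Cinder) > $2.31 (Larkspur) > …
Slot 1: Alder pays $5.65 × 830 = $4689.50
Slot 2: Stratus pays $2.95 × 720 = $2124.00
Slot 3: Brio pays $2.79 × 340 = $948.60
Slot 4: Cinder pays $2.31 × 80 = $184.80
Total = $7946.90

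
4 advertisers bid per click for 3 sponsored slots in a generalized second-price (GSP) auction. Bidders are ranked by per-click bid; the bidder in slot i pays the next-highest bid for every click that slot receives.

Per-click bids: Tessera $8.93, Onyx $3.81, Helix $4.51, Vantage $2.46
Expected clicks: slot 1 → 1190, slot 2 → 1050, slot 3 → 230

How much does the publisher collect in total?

Per-click bids in order: $8.93 (Tessera) > $4.51 (Helix) > $3.81 (Onyx) > $2.46 (Vantage)
Slot 1: Tessera pays $4.51 × 1190 = $5366.90
Slot 2: Helix pays $3.81 × 1050 = $4000.50
Slot 3: Onyx pays $2.46 × 230 = $565.80
Total = $9933.20

Total revenue: $9933.20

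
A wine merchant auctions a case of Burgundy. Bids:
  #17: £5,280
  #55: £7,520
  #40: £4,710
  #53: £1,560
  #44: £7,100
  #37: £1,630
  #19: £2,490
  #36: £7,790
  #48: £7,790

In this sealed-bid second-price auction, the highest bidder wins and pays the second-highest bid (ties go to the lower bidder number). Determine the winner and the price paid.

#36 pays £7,790

Sealed-bid second-price auction: the highest bidder wins and pays the second-highest bid.
Bids ranked: 7,790 (#36) > 7,790 (#48) > 7,520 (#55) > 7,100 (#44) > 5,280 (#17) > 4,710 (#40) > …
Tie at £7,790 → #36 wins by tie-break.
#36 wins with the highest bid; price is set by the runner-up at £7,790.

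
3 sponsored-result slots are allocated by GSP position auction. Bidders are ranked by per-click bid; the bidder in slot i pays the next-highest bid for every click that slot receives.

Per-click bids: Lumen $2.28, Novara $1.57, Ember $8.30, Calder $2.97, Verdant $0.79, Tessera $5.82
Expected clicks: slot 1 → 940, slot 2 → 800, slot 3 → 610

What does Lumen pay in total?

Sorting advertisers: $8.30 (Ember) > $5.82 (Tessera) > $2.97 (Calder) > $2.28 (Lumen) > …
Lumen ranks below slot 3 → no slot, pays nothing.

Lumen pays $0.00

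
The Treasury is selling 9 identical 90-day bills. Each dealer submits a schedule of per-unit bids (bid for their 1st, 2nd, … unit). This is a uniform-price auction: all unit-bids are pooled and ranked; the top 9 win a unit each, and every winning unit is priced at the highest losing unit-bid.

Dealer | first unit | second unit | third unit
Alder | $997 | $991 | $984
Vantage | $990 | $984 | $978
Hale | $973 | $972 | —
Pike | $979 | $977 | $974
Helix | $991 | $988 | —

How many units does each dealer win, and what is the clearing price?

Merging the schedules and taking the best 9: 997 (Alder-1), 991 (Alder-2), 991 (Helix-1), 990 (Vantage-1), 988 (Helix-2), 984 (Alder-3), 984 (Vantage-2), 979 (Pike-1), 978 (Vantage-3)
Highest rejected unit-bid = $977.
Allocation: Alder 3, Helix 2, Pike 1, Vantage 3.

Alder 3, Helix 2, Pike 1, Vantage 3; clearing price $977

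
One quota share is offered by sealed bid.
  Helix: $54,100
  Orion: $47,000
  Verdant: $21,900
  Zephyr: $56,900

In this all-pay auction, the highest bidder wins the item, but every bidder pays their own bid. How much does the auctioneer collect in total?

Total revenue: $179,900

All-pay auction: the highest bidder wins the item, but every bidder pays their own bid.
Sorting bids: 56,900 (Zephyr) > 54,100 (Helix) > 47,000 (Orion) > 21,900 (Verdant)
Zephyr wins with the top bid; all bids are sunk regardless.
Every bidder forfeits their bid regardless of winning.
Revenue = 54,100 + 47,000 + 21,900 + 56,900 = $179,900.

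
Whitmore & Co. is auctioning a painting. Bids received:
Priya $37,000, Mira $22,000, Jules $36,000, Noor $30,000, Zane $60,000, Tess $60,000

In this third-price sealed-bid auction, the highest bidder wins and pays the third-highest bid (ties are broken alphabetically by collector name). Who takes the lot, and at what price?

Tess pays $37,000

Sorting bids: 60,000 (Tess) > 60,000 (Zane) > 37,000 (Priya) > 36,000 (Jules) > 30,000 (Noor) > 22,000 (Mira)
Tess and Zane tie at $60,000; tie-break gives it to Tess.
Tess wins; payment is bid #3 in the ranking = $37,000.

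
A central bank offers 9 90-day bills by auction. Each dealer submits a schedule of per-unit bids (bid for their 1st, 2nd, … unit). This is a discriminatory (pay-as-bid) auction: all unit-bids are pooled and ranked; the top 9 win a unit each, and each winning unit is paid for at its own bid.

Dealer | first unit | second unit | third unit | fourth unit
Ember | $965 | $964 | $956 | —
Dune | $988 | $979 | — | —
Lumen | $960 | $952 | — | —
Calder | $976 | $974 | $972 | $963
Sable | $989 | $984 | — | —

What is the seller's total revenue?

All unit-bids, highest first — top 9: 989 (Sable-1), 988 (Dune-1), 984 (Sable-2), 979 (Dune-2), 976 (Calder-1), 974 (Calder-2), 972 (Calder-3), 965 (Ember-1), 964 (Ember-2)
Next rejected bid: $963 (not a price — pay-as-bid).
Each winning unit pays its own bid.
Revenue = 989 + 988 + 984 + 979 + 976 + 974 + 972 + 965 + 964 = $8,791.

Total revenue: $8,791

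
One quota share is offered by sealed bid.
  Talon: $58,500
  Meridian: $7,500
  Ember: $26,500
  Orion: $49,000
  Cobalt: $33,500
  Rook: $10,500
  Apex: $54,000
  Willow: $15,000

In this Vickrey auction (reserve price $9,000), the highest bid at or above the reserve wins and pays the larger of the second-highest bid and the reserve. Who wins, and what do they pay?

Bids ranked: 58,500 (Talon) > 54,000 (Apex) > 49,000 (Orion) > 33,500 (Cobalt) > 26,500 (Ember) > 15,000 (Willow) > …
Highest eligible bid: Talon at $58,500.
max(second-highest $54,000, reserve $9,000) = $54,000; the reserve does not bind.

Talon pays $54,000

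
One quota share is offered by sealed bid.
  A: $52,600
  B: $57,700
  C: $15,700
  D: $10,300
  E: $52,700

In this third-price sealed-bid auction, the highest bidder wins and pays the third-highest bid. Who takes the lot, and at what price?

Bids in order: 57,700 (B) > 52,700 (E) > 52,600 (A) > 15,700 (C) > 10,300 (D)
B wins; payment is bid #3 in the ranking = $52,600.

B pays $52,600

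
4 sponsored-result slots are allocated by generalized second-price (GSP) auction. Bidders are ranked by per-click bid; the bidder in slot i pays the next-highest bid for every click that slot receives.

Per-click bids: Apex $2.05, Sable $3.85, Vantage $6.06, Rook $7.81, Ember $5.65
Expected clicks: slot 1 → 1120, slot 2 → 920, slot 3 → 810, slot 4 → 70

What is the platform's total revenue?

Total revenue: $15247.20

Sorting advertisers: $7.81 (Rook) > $6.06 (Vantage) > $5.65 (Ember) > $3.85 (Sable) > $2.05 (Apex)
Slot 1: Rook pays $6.06 × 1120 = $6787.20
Slot 2: Vantage pays $5.65 × 920 = $5198.00
Slot 3: Ember pays $3.85 × 810 = $3118.50
Slot 4: Sable pays $2.05 × 70 = $143.50
Total = $15247.20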